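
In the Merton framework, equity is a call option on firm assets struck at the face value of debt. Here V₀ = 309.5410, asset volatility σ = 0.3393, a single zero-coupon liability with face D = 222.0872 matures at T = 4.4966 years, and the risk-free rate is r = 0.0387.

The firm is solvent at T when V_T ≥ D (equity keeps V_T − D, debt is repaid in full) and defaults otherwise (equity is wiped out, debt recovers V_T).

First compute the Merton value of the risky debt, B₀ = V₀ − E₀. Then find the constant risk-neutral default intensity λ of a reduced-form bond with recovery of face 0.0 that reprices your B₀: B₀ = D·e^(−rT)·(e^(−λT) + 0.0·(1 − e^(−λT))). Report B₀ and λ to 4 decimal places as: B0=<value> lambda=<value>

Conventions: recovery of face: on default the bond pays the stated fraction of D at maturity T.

B0=162.9277 lambda=0.0302

Apply the equity-as-call identities (strike 222.0872, horizon 4.4966 years):
d₁ = [ln(V₀/D) + (r + σ²/2)T] / (σ√T)
   = [ln(309.5410/222.0872) + (0.0387 + 0.5·0.3393²)·4.4966] / (0.3393·√4.4966)
   = [0.332020 + 0.432853] / 0.719492 = 1.063074
d₂ = d₁ − σ√T = 1.063074 − 0.719492 = 0.343582
N(d₁) = 0.856126,  N(d₂) = 0.634420,  e^(−rT) = 0.840281
E₀ = V₀·N(d₁) − D·e^(−rT)·N(d₂)
   = 309.5410·0.856126 − 222.0872·0.840281·0.634420 = 146.613339
B₀ = V₀ − E₀ = 309.5410 − 146.613339 = 162.927661
e^(−λT) = (B₀·e^(rT)/D − 0)/(1 − 0) = (162.9277·1.190077/222.0872 − 0)/1 = 0.87306512
λ = −ln(0.87306512)/4.4966 = 0.030188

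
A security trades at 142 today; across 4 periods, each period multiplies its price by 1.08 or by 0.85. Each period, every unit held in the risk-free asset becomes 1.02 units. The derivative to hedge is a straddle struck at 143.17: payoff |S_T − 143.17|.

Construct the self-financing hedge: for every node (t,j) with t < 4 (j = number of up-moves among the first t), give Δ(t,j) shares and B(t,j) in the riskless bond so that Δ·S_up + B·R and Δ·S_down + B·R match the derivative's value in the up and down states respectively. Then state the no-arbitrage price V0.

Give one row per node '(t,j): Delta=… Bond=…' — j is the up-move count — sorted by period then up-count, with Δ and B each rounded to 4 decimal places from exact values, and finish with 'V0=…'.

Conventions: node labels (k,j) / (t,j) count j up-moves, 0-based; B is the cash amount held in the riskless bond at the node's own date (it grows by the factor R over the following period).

(0,0): Delta=0.1777 Bond=-0.4681
(1,0): Delta=-0.6642 Bond=101.1338
(1,1): Delta=0.4115 Bond=-36.3403
(2,0): Delta=-1.0000 Bond=137.6105
(2,1): Delta=-0.5709 Bond=90.9962
(2,2): Delta=0.6844 Bond=-82.2659
(3,0): Delta=-1.0000 Bond=140.3627
(3,1): Delta=-1.0000 Bond=140.3627
(3,2): Delta=-0.4517 Bond=76.0349
(3,3): Delta=1.0000 Bond=-140.3627
V0=24.7618

Risk-neutral probability p* = (R−d)/(u−d) = (1.02−0.85)/(1.08−0.85) = 0.7391.
Expiry values: V(4,0)=69.0451, V(4,1)=48.9878, V(4,2)=23.5032, V(4,3)=8.8772, V(4,4)=50.0194
(3,0): S=87.2057. Δ = (V_up−V_dn)/(S_up−S_dn) = (48.9878−69.0451)/(94.1822−74.1249) = -1.0000. V = [p*·48.9878 + (1−p*)·69.0451]/1.02 = 53.1570. B = V − Δ·S = 140.3627.
(3,1): S=110.8026. Δ = (V_up−V_dn)/(S_up−S_dn) = (23.5032−48.9878)/(119.6668−94.1822) = -1.0000. V = [p*·23.5032 + (1−p*)·48.9878]/1.02 = 29.5601. B = V − Δ·S = 140.3627.
(3,2): S=140.7845. Δ = (V_up−V_dn)/(S_up−S_dn) = (8.8772−23.5032)/(152.0472−119.6668) = -0.4517. V = [p*·8.8772 + (1−p*)·23.5032]/1.02 = 12.4438. B = V − Δ·S = 76.0349.
(3,3): S=178.8791. Δ = (V_up−V_dn)/(S_up−S_dn) = (50.0194−8.8772)/(193.1894−152.0472) = 1.0000. V = [p*·50.0194 + (1−p*)·8.8772]/1.02 = 38.5164. B = V − Δ·S = -140.3627.
(2,0): S=102.5950. Δ = (V_up−V_dn)/(S_up−S_dn) = (29.5601−53.1570)/(110.8026−87.2057) = -1.0000. V = [p*·29.5601 + (1−p*)·53.1570]/1.02 = 35.0155. B = V − Δ·S = 137.6105.
(2,1): S=130.3560. Δ = (V_up−V_dn)/(S_up−S_dn) = (12.4438−29.5601)/(140.7845−110.8026) = -0.5709. V = [p*·12.4438 + (1−p*)·29.5601]/1.02 = 16.5774. B = V − Δ·S = 90.9962.
(2,2): S=165.6288. Δ = (V_up−V_dn)/(S_up−S_dn) = (38.5164−12.4438)/(178.8791−140.7845) = 0.6844. V = [p*·38.5164 + (1−p*)·12.4438]/1.02 = 31.0930. B = V − Δ·S = -82.2659.
(1,0): S=120.7000. Δ = (V_up−V_dn)/(S_up−S_dn) = (16.5774−35.0155)/(130.3560−102.5950) = -0.6642. V = [p*·16.5774 + (1−p*)·35.0155]/1.02 = 20.9680. B = V − Δ·S = 101.1338.
(1,1): S=153.3600. Δ = (V_up−V_dn)/(S_up−S_dn) = (31.0930−16.5774)/(165.6288−130.3560) = 0.4115. V = [p*·31.0930 + (1−p*)·16.5774]/1.02 = 26.7709. B = V − Δ·S = -36.3403.
(0,0): S=142.0000. Δ = (V_up−V_dn)/(S_up−S_dn) = (26.7709−20.9680)/(153.3600−120.7000) = 0.1777. V = [p*·26.7709 + (1−p*)·20.9680]/1.02 = 24.7618. B = V − Δ·S = -0.4681.
Sanity check at the root: Δ(0,0)·S0 + B(0,0) reproduces V0 = 24.7618.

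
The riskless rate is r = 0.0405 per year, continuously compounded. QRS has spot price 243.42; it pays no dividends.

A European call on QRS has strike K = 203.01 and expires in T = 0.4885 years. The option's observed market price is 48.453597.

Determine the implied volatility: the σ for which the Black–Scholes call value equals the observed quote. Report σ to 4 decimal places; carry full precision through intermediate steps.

At σ = 0.2983 the Black–Scholes value reproduces the quote:
σ√T = 0.2983·√0.4885 = 0.208490
d₁ = (ln(S/K) + (r+σ²/2)T) / (σ√T) = (ln(243.42/203.01) + (0.0405+0.2983²/2)·0.4885) / 0.208490 = (0.181533 + 0.041518) / 0.208490 = 1.069842
d₂ = d₁ − σ√T = 1.069842 − 0.208490 = 0.861351
e^{−rT} = 0.980410
N(d₁) = 0.857655,  N(d₂) = 0.805478
V = S·N(d₁) − K·e^{−rT}·N(d₂) = 208.770304 − 160.316707 = 48.453597 (the observed quote) — the price is monotone increasing in volatility, hence this σ is the only solution

sigma = 0.2983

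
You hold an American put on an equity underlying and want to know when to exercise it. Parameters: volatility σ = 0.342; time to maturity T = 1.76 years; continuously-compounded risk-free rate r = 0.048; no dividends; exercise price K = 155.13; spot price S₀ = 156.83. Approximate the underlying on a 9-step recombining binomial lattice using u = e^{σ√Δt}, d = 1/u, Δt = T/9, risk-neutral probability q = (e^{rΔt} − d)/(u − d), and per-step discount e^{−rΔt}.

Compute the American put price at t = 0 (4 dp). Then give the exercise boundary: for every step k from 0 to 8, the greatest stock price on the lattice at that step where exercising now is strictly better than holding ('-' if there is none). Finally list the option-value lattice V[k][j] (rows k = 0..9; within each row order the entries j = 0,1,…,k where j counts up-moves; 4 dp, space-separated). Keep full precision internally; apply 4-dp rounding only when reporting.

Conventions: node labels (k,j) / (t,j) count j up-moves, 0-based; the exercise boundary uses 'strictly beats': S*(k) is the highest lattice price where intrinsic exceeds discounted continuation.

price = 22.3602
boundary = - - - 99.6285 85.6449 99.6285 85.6449 99.6285 115.8952
tree:
22.3602
31.1806 13.7286
42.2600 20.3973 7.1417
55.5015 29.4678 11.4712 2.8316
69.4851 41.2065 17.9747 5.0110 0.6472
81.5059 55.5015 27.3123 8.7279 1.2894 0.0000
91.8396 69.4851 39.9183 14.8872 2.5687 0.0000 0.0000
100.7228 81.5059 55.5015 24.6764 5.1176 0.0000 0.0000 0.0000
108.3593 91.8396 69.4851 39.2348 10.1956 0.0000 0.0000 0.0000 0.0000
114.9239 100.7228 81.5059 55.5015 20.3122 0.0000 0.0000 0.0000 0.0000 0.0000

Δt=0.19556  u=1.16327  d=0.85964  q=0.49332  discount=0.99066
step 9 (expiry): payoffs max(K−S,0) = 114.9239 100.7228 81.5059 55.5015 20.3122 0.0000 0.0000 0.0000 0.0000 0.0000
step 8: (k=8,j=0): S=46.7707, K−S=108.3593, hold=106.9099 ⇒ V=108.3593 exercise | (k=8,j=1): S=63.2904, K−S=91.8396, hold=90.3902 ⇒ V=91.8396 exercise | (k=8,j=2): S=85.6449, K−S=69.4851, hold=68.0357 ⇒ V=69.4851 exercise | (k=8,j=3): S=115.8952, K−S=39.2348, hold=37.7855 ⇒ V=39.2348 exercise | (k=8,j=4): S=156.8300, K−S=0.0000, hold=10.1956 ⇒ V=10.1956 continue | (k=8,j=5): S=212.2232, K−S=0.0000, hold=0.0000 ⇒ V=0.0000 continue | (k=8,j=6): S=287.1816, K−S=0.0000, hold=0.0000 ⇒ V=0.0000 continue | (k=8,j=7): S=388.6157, K−S=0.0000, hold=0.0000 ⇒ V=0.0000 continue | (k=8,j=8): S=525.8769, K−S=0.0000, hold=0.0000 ⇒ V=0.0000 continue  boundary S*=115.8952
step 7: (k=7,j=0): S=54.4072, K−S=100.7228, hold=99.2735 ⇒ V=100.7228 exercise | (k=7,j=1): S=73.6241, K−S=81.5059, hold=80.0566 ⇒ V=81.5059 exercise | (k=7,j=2): S=99.6285, K−S=55.5015, hold=54.0522 ⇒ V=55.5015 exercise | (k=7,j=3): S=134.8178, K−S=20.3122, hold=24.6764 ⇒ V=24.6764 continue | (k=7,j=4): S=182.4362, K−S=0.0000, hold=5.1176 ⇒ V=5.1176 continue | (k=7,j=5): S=246.8737, K−S=0.0000, hold=0.0000 ⇒ V=0.0000 continue | (k=7,j=6): S=334.0708, K−S=0.0000, hold=0.0000 ⇒ V=0.0000 continue | (k=7,j=7): S=452.0664, K−S=0.0000, hold=0.0000 ⇒ V=0.0000 continue  boundary S*=99.6285
step 6: (k=6,j=0): S=63.2904, K−S=91.8396, hold=90.3902 ⇒ V=91.8396 exercise | (k=6,j=1): S=85.6449, K−S=69.4851, hold=68.0357 ⇒ V=69.4851 exercise | (k=6,j=2): S=115.8952, K−S=39.2348, hold=39.9183 ⇒ V=39.9183 continue | (k=6,j=3): S=156.8300, K−S=0.0000, hold=14.8872 ⇒ V=14.8872 continue | (k=6,j=4): S=212.2232, K−S=0.0000, hold=2.5687 ⇒ V=2.5687 continue | (k=6,j=5): S=287.1816, K−S=0.0000, hold=0.0000 ⇒ V=0.0000 continue | (k=6,j=6): S=388.6157, K−S=0.0000, hold=0.0000 ⇒ V=0.0000 continue  boundary S*=85.6449
step 5: (k=5,j=0): S=73.6241, K−S=81.5059, hold=80.0566 ⇒ V=81.5059 exercise | (k=5,j=1): S=99.6285, K−S=55.5015, hold=54.3862 ⇒ V=55.5015 exercise | (k=5,j=2): S=134.8178, K−S=20.3122, hold=27.3123 ⇒ V=27.3123 continue | (k=5,j=3): S=182.4362, K−S=0.0000, hold=8.7279 ⇒ V=8.7279 continue | (k=5,j=4): S=246.8737, K−S=0.0000, hold=1.2894 ⇒ V=1.2894 continue | (k=5,j=5): S=334.0708, K−S=0.0000, hold=0.0000 ⇒ V=0.0000 continue  boundary S*=99.6285
step 4: (k=4,j=0): S=85.6449, K−S=69.4851, hold=68.0357 ⇒ V=69.4851 exercise | (k=4,j=1): S=115.8952, K−S=39.2348, hold=41.2065 ⇒ V=41.2065 continue | (k=4,j=2): S=156.8300, K−S=0.0000, hold=17.9747 ⇒ V=17.9747 continue | (k=4,j=3): S=212.2232, K−S=0.0000, hold=5.0110 ⇒ V=5.0110 continue | (k=4,j=4): S=287.1816, K−S=0.0000, hold=0.6472 ⇒ V=0.6472 continue  boundary S*=85.6449
step 3: (k=3,j=0): S=99.6285, K−S=55.5015, hold=55.0158 ⇒ V=55.5015 exercise | (k=3,j=1): S=134.8178, K−S=20.3122, hold=29.4678 ⇒ V=29.4678 continue | (k=3,j=2): S=182.4362, K−S=0.0000, hold=11.4712 ⇒ V=11.4712 continue | (k=3,j=3): S=246.8737, K−S=0.0000, hold=2.8316 ⇒ V=2.8316 continue  boundary S*=99.6285
step 2: (k=2,j=0): S=115.8952, K−S=39.2348, hold=42.2600 ⇒ V=42.2600 continue | (k=2,j=1): S=156.8300, K−S=0.0000, hold=20.3973 ⇒ V=20.3973 continue | (k=2,j=2): S=212.2232, K−S=0.0000, hold=7.1417 ⇒ V=7.1417 continue  boundary S*=-
step 1: (k=1,j=0): S=134.8178, K−S=20.3122, hold=31.1806 ⇒ V=31.1806 continue | (k=1,j=1): S=182.4362, K−S=0.0000, hold=13.7286 ⇒ V=13.7286 continue  boundary S*=-
step 0: (k=0,j=0): S=156.8300, K−S=0.0000, hold=22.3602 ⇒ V=22.3602 continue  boundary S*=-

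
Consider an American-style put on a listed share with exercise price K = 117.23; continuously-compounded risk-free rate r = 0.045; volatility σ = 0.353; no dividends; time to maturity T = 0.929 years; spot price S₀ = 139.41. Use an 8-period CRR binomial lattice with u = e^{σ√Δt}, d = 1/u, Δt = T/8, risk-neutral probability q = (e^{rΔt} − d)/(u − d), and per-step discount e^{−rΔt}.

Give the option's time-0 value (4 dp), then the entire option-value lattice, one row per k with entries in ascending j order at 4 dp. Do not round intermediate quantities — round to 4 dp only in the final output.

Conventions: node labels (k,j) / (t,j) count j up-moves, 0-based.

Δt=0.11613  u=1.12783  d=0.88666  q=0.49169  discount=0.99479
step 8 (expiry): payoffs max(K−S,0) = 63.9755 49.4907 31.0662 7.6303 0.0000 0.0000 0.0000 0.0000 0.0000
k=7: (k=7,j=0): S=60.0618, K−S=57.1682, hold=56.5572 ⇒ V=57.1682 exercise | (k=7,j=1): S=76.3981, K−S=40.8319, hold=40.2209 ⇒ V=40.8319 exercise | (k=7,j=2): S=97.1778, K−S=20.0522, hold=19.4412 ⇒ V=20.0522 exercise | (k=7,j=3): S=123.6095, K−S=0.0000, hold=3.8583 ⇒ V=3.8583 continue | (k=7,j=4): S=157.2303, K−S=0.0000, hold=0.0000 ⇒ V=0.0000 continue | (k=7,j=5): S=199.9957, K−S=0.0000, hold=0.0000 ⇒ V=0.0000 continue | (k=7,j=6): S=254.3930, K−S=0.0000, hold=0.0000 ⇒ V=0.0000 continue | (k=7,j=7): S=323.5860, K−S=0.0000, hold=0.0000 ⇒ V=0.0000 continue
k=6: (k=6,j=0): S=67.7393, K−S=49.4907, hold=48.8797 ⇒ V=49.4907 exercise | (k=6,j=1): S=86.1638, K−S=31.0662, hold=30.4552 ⇒ V=31.0662 exercise | (k=6,j=2): S=109.5997, K−S=7.6303, hold=12.0269 ⇒ V=12.0269 continue | (k=6,j=3): S=139.4100, K−S=0.0000, hold=1.9510 ⇒ V=1.9510 continue | (k=6,j=4): S=177.3285, K−S=0.0000, hold=0.0000 ⇒ V=0.0000 continue | (k=6,j=5): S=225.5604, K−S=0.0000, hold=0.0000 ⇒ V=0.0000 continue | (k=6,j=6): S=286.9112, K−S=0.0000, hold=0.0000 ⇒ V=0.0000 continue
k=5: (k=5,j=0): S=76.3981, K−S=40.8319, hold=40.2209 ⇒ V=40.8319 exercise | (k=5,j=1): S=97.1778, K−S=20.0522, hold=21.5916 ⇒ V=21.5916 continue | (k=5,j=2): S=123.6095, K−S=0.0000, hold=7.0358 ⇒ V=7.0358 continue | (k=5,j=3): S=157.2303, K−S=0.0000, hold=0.9866 ⇒ V=0.9866 continue | (k=5,j=4): S=199.9957, K−S=0.0000, hold=0.0000 ⇒ V=0.0000 continue | (k=5,j=5): S=254.3930, K−S=0.0000, hold=0.0000 ⇒ V=0.0000 continue
k=4: (k=4,j=0): S=86.1638, K−S=31.0662, hold=31.2082 ⇒ V=31.2082 continue | (k=4,j=1): S=109.5997, K−S=7.6303, hold=14.3595 ⇒ V=14.3595 continue | (k=4,j=2): S=139.4100, K−S=0.0000, hold=4.0403 ⇒ V=4.0403 continue | (k=4,j=3): S=177.3285, K−S=0.0000, hold=0.4989 ⇒ V=0.4989 continue | (k=4,j=4): S=225.5604, K−S=0.0000, hold=0.0000 ⇒ V=0.0000 continue
k=3: (k=3,j=0): S=97.1778, K−S=20.0522, hold=22.8044 ⇒ V=22.8044 continue | (k=3,j=1): S=123.6095, K−S=0.0000, hold=9.2373 ⇒ V=9.2373 continue | (k=3,j=2): S=157.2303, K−S=0.0000, hold=2.2870 ⇒ V=2.2870 continue | (k=3,j=3): S=199.9957, K−S=0.0000, hold=0.2523 ⇒ V=0.2523 continue
k=2: (k=2,j=0): S=109.5997, K−S=7.6303, hold=16.0495 ⇒ V=16.0495 continue | (k=2,j=1): S=139.4100, K−S=0.0000, hold=5.7896 ⇒ V=5.7896 continue | (k=2,j=2): S=177.3285, K−S=0.0000, hold=1.2799 ⇒ V=1.2799 continue
k=1: (k=1,j=0): S=123.6095, K−S=0.0000, hold=10.9475 ⇒ V=10.9475 continue | (k=1,j=1): S=157.2303, K−S=0.0000, hold=3.5536 ⇒ V=3.5536 continue
k=0: (k=0,j=0): S=139.4100, K−S=0.0000, hold=7.2739 ⇒ V=7.2739 continue

price = 7.2739
tree:
7.2739
10.9475 3.5536
16.0495 5.7896 1.2799
22.8044 9.2373 2.2870 0.2523
31.2082 14.3595 4.0403 0.4989 0.0000
40.8319 21.5916 7.0358 0.9866 0.0000 0.0000
49.4907 31.0662 12.0269 1.9510 0.0000 0.0000 0.0000
57.1682 40.8319 20.0522 3.8583 0.0000 0.0000 0.0000 0.0000
63.9755 49.4907 31.0662 7.6303 0.0000 0.0000 0.0000 0.0000 0.0000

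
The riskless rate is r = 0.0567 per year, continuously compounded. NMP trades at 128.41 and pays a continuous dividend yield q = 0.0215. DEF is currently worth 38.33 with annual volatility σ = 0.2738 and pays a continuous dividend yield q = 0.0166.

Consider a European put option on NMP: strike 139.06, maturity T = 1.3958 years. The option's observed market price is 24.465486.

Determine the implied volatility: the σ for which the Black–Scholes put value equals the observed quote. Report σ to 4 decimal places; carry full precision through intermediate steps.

At σ = 0.3801 the Black–Scholes value reproduces the quote:
σ√T = 0.3801·√1.3958 = 0.449065
d₁ = (ln(S/K) + (r−q+σ²/2)T) / (σ√T) = (ln(128.41/139.06) + (0.0567−0.0215+0.3801²/2)·1.3958) / 0.449065 = (-0.079677 + 0.149962) / 0.449065 = 0.156513
d₂ = d₁ − σ√T = 0.156513 − 0.449065 = -0.292552
e^{−rT} = 0.923909
e^{−qT} = 0.970436
N(−d₁) = 0.437814,  N(−d₂) = 0.615068
V = K·e^{−rT}·N(−d₂) − S·e^{−qT}·N(−d₁) = 79.023130 − 54.557645 = 24.465486 (the observed quote) — the price is monotone increasing in volatility, hence this σ is the only solution

sigma = 0.3801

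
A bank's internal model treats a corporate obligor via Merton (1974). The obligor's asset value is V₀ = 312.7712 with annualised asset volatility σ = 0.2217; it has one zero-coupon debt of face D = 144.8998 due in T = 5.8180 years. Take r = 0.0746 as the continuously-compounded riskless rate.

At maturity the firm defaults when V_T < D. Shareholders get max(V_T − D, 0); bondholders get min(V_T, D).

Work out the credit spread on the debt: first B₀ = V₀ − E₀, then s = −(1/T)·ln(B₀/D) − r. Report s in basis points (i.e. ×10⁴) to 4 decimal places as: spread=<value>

Work the structural quantities from V₀ = 312.7712 against face 144.8998:
d₁ = [ln(V₀/D) + (r + σ²/2)T] / (σ√T)
   = [ln(312.7712/144.8998) + (0.0746 + 0.5·0.2217²)·5.8180] / (0.2217·√5.8180)
   = [0.769429 + 0.577003] / 0.534752 = 2.517862
d₂ = d₁ − σ√T = 2.517862 − 0.534752 = 1.983110
N(d₁) = 0.994097,  N(d₂) = 0.976322,  e^(−rT) = 0.647897
E₀ = V₀·N(d₁) − D·e^(−rT)·N(d₂)
   = 312.7712·0.994097 − 144.8998·0.647897·0.976322 = 219.267403
B₀ = V₀ − E₀ = 312.7712 − 219.267403 = 93.503797
spread = −(1/T)·ln(B₀/D) − r = −(1/5.8180)·ln(93.503797/144.8998) − 0.0746 = 0.00069055
in basis points: 0.00069055 × 10⁴ = 6.9055 bp

spread=6.9055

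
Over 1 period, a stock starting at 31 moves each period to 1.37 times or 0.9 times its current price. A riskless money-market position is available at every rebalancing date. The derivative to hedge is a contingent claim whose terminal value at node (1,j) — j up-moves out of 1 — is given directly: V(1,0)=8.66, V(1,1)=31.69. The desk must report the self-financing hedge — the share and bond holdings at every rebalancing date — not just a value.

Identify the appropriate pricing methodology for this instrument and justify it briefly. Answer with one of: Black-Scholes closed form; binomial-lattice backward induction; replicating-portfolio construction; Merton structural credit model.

framework: replicating-portfolio construction

Key observation: the task asks for the hedge itself — share and bond holdings at every node of the 1-period tree on spot 31 with factors 1.37/0.9 — which is exactly what the replicating-portfolio construction produces.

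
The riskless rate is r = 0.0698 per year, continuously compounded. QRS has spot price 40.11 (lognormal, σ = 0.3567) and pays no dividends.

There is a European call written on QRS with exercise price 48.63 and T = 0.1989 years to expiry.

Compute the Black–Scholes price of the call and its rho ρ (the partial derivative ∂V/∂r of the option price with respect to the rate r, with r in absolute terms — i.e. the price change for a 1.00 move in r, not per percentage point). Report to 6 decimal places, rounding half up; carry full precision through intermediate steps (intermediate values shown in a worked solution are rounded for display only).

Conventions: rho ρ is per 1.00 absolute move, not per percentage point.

price = 0.455976
ρ = 1.092006

σ√T = 0.3567·√0.1989 = 0.159082
d₁ = (ln(S/K) + (r+σ²/2)T) / (σ√T) = (ln(40.11/48.63) + (0.0698+0.3567²/2)·0.1989) / 0.159082 = (-0.192615 + 0.026537) / 0.159082 = -1.043980
d₂ = d₁ − σ√T = -1.043980 − 0.159082 = -1.203062
e^{−rT} = 0.986213
N(d₁) = 0.148247,  N(d₂) = 0.114476
Call price V = S·N(d₁) − K·e^{−rT}·N(d₂) = 5.946200 − 5.490224 = 0.455976
ρ = K·T·e^{−rT}·N(d₂) = 1.092006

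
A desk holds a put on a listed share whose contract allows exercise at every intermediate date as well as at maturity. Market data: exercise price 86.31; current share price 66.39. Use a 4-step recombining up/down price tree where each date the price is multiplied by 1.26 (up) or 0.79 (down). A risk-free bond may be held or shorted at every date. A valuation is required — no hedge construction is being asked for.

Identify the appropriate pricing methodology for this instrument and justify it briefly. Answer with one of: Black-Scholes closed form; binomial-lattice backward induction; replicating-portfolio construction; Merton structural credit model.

framework: binomial-lattice backward induction

Key observation: the defining feature is the embedded early-exercise option across 4 discrete dates on the spot-66.39 tree; pricing the strike-86.31 put means working backward with an exercise test at every node.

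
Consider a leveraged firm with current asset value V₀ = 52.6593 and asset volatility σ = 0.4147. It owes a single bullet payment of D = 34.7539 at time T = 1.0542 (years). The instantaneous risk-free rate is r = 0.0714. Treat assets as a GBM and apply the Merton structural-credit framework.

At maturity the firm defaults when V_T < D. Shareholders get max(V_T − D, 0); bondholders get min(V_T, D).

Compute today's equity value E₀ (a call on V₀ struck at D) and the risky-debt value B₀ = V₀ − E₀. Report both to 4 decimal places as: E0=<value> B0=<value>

E0=21.4926 B0=31.1667

With assets at 52.6593 and a single debt payment of 34.7539 at 1.0542 years:
d₁ = [ln(V₀/D) + (r + σ²/2)T] / (σ√T)
   = [ln(52.6593/34.7539) + (0.0714 + 0.5·0.4147²)·1.0542] / (0.4147·√1.0542)
   = [0.415551 + 0.165918] / 0.425790 = 1.365625
d₂ = d₁ − σ√T = 1.365625 − 0.425790 = 0.939835
N(d₁) = 0.913972,  N(d₂) = 0.826349,  e^(−rT) = 0.927493
E₀ = V₀·N(d₁) − D·e^(−rT)·N(d₂)
   = 52.6593·0.913972 − 34.7539·0.927493·0.826349 = 21.492575
B₀ = V₀ − E₀ = 52.6593 − 21.492575 = 31.166725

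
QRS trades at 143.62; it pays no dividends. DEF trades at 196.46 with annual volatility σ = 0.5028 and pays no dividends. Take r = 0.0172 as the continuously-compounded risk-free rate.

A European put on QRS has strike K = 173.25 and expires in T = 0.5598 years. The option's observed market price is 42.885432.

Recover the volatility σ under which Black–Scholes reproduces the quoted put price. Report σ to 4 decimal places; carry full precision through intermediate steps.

At σ = 0.5711 the Black–Scholes value reproduces the quote:
σ√T = 0.5711·√0.5598 = 0.427296
d₁ = (ln(S/K) + (r+σ²/2)T) / (σ√T) = (ln(143.62/173.25) + (0.0172+0.5711²/2)·0.5598) / 0.427296 = (-0.187565 + 0.100919) / 0.427296 = -0.202776
d₂ = d₁ − σ√T = -0.202776 − 0.427296 = -0.630072
e^{−rT} = 0.990418
N(−d₁) = 0.580345,  N(−d₂) = 0.735676
V = K·e^{−rT}·N(−d₂) − S·N(−d₁) = 126.234570 − 83.349138 = 42.885432 (equal to the quote); since ∂V/∂σ > 0 for all σ, the implied volatility is unique

sigma = 0.5711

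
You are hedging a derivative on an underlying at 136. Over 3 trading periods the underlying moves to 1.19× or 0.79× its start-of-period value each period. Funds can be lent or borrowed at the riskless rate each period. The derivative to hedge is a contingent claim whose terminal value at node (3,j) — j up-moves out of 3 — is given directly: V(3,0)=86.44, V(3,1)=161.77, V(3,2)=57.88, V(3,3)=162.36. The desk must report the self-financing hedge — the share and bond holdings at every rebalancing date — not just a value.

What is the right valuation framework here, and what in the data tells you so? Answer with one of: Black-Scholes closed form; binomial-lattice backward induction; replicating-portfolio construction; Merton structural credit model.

Key observation: the mandate to exhibit the hedge at every date and state singles out the replicating-portfolio construction on the 3-period tree with factors 1.19 and 0.79 from 136.

framework: replicating-portfolio construction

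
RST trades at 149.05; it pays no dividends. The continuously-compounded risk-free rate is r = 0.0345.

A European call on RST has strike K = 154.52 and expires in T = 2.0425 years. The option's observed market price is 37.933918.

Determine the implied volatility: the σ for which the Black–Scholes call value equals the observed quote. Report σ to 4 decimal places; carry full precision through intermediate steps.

At σ = 0.4299 the Black–Scholes value reproduces the quote:
σ√T = 0.4299·√2.0425 = 0.614396
d₁ = (ln(S/K) + (r+σ²/2)T) / (σ√T) = (ln(149.05/154.52) + (0.0345+0.4299²/2)·2.0425) / 0.614396 = (-0.036042 + 0.259208) / 0.614396 = 0.363228
d₂ = d₁ − σ√T = 0.363228 − 0.614396 = -0.251168
e^{−rT} = 0.931959
N(d₁) = 0.641783,  N(d₂) = 0.400842
V = S·N(d₁) − K·e^{−rT}·N(d₂) = 95.657710 − 57.723792 = 37.933918 (matching the quote); vega is positive throughout, so no other σ reproduces this price

sigma = 0.4299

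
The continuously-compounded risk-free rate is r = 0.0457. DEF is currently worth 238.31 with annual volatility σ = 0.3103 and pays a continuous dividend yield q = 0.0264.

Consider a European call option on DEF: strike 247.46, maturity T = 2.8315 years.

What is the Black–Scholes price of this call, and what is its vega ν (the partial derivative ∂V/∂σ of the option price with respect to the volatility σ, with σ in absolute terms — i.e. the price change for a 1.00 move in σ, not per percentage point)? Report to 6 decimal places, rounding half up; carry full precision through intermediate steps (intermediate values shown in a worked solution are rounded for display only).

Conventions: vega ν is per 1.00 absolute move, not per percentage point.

σ√T = 0.3103·√2.8315 = 0.522144
d₁ = (ln(S/K) + (r−q+σ²/2)T) / (σ√T) = (ln(238.31/247.46) + (0.0457−0.0264+0.3103²/2)·2.8315) / 0.522144 = (-0.037677 + 0.190965) / 0.522144 = 0.293575
d₂ = d₁ − σ√T = 0.293575 − 0.522144 = -0.228569
e^{−rT} = 0.878623
e^{−qT} = 0.927974
N(d₁) = 0.615459,  N(d₂) = 0.409602
Call price V = S·e^{−qT}·N(d₁) − K·e^{−rT}·N(d₂) = 136.105904 − 89.057329 = 47.048574
φ(d₁) = (1/√(2π))·e^{−d₁²/2} = 0.382116
ν = S·e^{−qT}·φ(d₁)·√T = 142.194005

price = 47.048574
ν = 142.194005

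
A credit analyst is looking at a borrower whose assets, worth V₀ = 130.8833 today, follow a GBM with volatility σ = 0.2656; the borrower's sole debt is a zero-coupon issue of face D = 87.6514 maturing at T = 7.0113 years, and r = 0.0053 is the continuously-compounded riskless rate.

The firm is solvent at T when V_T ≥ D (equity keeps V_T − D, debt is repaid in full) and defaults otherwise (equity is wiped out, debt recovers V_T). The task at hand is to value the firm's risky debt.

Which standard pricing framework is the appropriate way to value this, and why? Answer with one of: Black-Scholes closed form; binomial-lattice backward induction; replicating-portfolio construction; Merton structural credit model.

framework: Merton structural credit model

Key observation: with the firm-asset dynamics (V₀ = 130.8833) and a single zero-coupon liability of face 87.6514 given, debt value, spread, and default probability all derive from the option view of the balance sheet.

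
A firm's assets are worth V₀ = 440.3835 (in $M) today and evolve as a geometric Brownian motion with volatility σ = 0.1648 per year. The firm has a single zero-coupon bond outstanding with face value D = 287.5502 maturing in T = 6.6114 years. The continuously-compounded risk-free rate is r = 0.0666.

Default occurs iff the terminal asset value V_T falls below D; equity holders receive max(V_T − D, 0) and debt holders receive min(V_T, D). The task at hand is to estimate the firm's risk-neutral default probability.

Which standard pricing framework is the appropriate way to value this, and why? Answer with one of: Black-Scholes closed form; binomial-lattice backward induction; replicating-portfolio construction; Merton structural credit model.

Key observation: assets follow a GBM and default happens iff V_T < 287.5502; valuing claims on that split (equity as a call, risky debt as the residual) is the structural model's definition.

framework: Merton structural credit model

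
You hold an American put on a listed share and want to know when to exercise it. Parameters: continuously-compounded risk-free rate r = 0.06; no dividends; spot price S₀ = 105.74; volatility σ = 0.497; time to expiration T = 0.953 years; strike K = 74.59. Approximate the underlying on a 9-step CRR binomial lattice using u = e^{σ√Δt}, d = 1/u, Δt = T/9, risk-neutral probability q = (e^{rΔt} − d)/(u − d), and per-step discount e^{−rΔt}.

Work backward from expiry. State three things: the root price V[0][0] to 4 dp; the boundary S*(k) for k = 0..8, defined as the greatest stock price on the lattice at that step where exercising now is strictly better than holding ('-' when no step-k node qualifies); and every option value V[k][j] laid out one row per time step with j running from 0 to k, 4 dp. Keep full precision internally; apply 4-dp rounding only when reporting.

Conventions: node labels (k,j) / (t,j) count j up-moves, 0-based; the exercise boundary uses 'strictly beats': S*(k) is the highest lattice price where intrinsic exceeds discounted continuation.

params: Δt=0.10589 u=1.17554 d=0.85067 q=0.47928 e^(-rΔt)=0.99367
t_9 payoffs: 49.9236 40.5037 27.4864 9.4979 0.0000 0.0000 0.0000 0.0000 0.0000 0.0000
t_8: node(8,0) S=28.9964 payoff=45.5936 vs cont=45.1213 → 45.5936 [stop]  node(8,1) S=40.0698 payoff=34.5202 vs cont=34.0478 → 34.5202 [stop]  node(8,2) S=55.3721 payoff=19.2179 vs cont=18.7455 → 19.2179 [stop]  node(8,3) S=76.5183 payoff=0.0000 vs cont=4.9145 → 4.9145 [wait]  node(8,4) S=105.7400 payoff=0.0000 vs cont=0.0000 → 0.0000 [wait]  node(8,5) S=146.1212 payoff=0.0000 vs cont=0.0000 → 0.0000 [wait]  node(8,6) S=201.9237 payoff=0.0000 vs cont=0.0000 → 0.0000 [wait]  node(8,7) S=279.0367 payoff=0.0000 vs cont=0.0000 → 0.0000 [wait]  node(8,8) S=385.5984 payoff=0.0000 vs cont=0.0000 → 0.0000 [wait]  ⇒ S*(8)=55.3721
t_7: node(7,0) S=34.0863 payoff=40.5037 vs cont=40.0313 → 40.5037 [stop]  node(7,1) S=47.1036 payoff=27.4864 vs cont=27.0140 → 27.4864 [stop]  node(7,2) S=65.0921 payoff=9.4979 vs cont=12.2843 → 12.2843 [wait]  node(7,3) S=89.9502 payoff=0.0000 vs cont=2.5429 → 2.5429 [wait]  node(7,4) S=124.3015 payoff=0.0000 vs cont=0.0000 → 0.0000 [wait]  node(7,5) S=171.7712 payoff=0.0000 vs cont=0.0000 → 0.0000 [wait]  node(7,6) S=237.3691 payoff=0.0000 vs cont=0.0000 → 0.0000 [wait]  node(7,7) S=328.0184 payoff=0.0000 vs cont=0.0000 → 0.0000 [wait]  ⇒ S*(7)=47.1036
t_6: node(6,0) S=40.0698 payoff=34.5202 vs cont=34.0478 → 34.5202 [stop]  node(6,1) S=55.3721 payoff=19.2179 vs cont=20.0725 → 20.0725 [wait]  node(6,2) S=76.5183 payoff=0.0000 vs cont=7.5672 → 7.5672 [wait]  node(6,3) S=105.7400 payoff=0.0000 vs cont=1.3158 → 1.3158 [wait]  node(6,4) S=146.1212 payoff=0.0000 vs cont=0.0000 → 0.0000 [wait]  node(6,5) S=201.9237 payoff=0.0000 vs cont=0.0000 → 0.0000 [wait]  node(6,6) S=279.0367 payoff=0.0000 vs cont=0.0000 → 0.0000 [wait]  ⇒ S*(6)=40.0698
t_5: node(5,0) S=47.1036 payoff=27.4864 vs cont=27.4210 → 27.4864 [stop]  node(5,1) S=65.0921 payoff=9.4979 vs cont=13.9899 → 13.9899 [wait]  node(5,2) S=89.9502 payoff=0.0000 vs cont=4.5421 → 4.5421 [wait]  node(5,3) S=124.3015 payoff=0.0000 vs cont=0.6808 → 0.6808 [wait]  node(5,4) S=171.7712 payoff=0.0000 vs cont=0.0000 → 0.0000 [wait]  node(5,5) S=237.3691 payoff=0.0000 vs cont=0.0000 → 0.0000 [wait]  ⇒ S*(5)=47.1036
t_4: node(4,0) S=55.3721 payoff=19.2179 vs cont=20.8847 → 20.8847 [wait]  node(4,1) S=76.5183 payoff=0.0000 vs cont=9.4019 → 9.4019 [wait]  node(4,2) S=105.7400 payoff=0.0000 vs cont=2.6744 → 2.6744 [wait]  node(4,3) S=146.1212 payoff=0.0000 vs cont=0.3523 → 0.3523 [wait]  node(4,4) S=201.9237 payoff=0.0000 vs cont=0.0000 → 0.0000 [wait]  ⇒ S*(4)=-
t_3: node(3,0) S=65.0921 payoff=9.4979 vs cont=15.2839 → 15.2839 [wait]  node(3,1) S=89.9502 payoff=0.0000 vs cont=6.1384 → 6.1384 [wait]  node(3,2) S=124.3015 payoff=0.0000 vs cont=1.5516 → 1.5516 [wait]  node(3,3) S=171.7712 payoff=0.0000 vs cont=0.1823 → 0.1823 [wait]  ⇒ S*(3)=-
t_2: node(2,0) S=76.5183 payoff=0.0000 vs cont=10.8316 → 10.8316 [wait]  node(2,1) S=105.7400 payoff=0.0000 vs cont=3.9151 → 3.9151 [wait]  node(2,2) S=146.1212 payoff=0.0000 vs cont=0.8896 → 0.8896 [wait]  ⇒ S*(2)=-
t_1: node(1,0) S=89.9502 payoff=0.0000 vs cont=7.4691 → 7.4691 [wait]  node(1,1) S=124.3015 payoff=0.0000 vs cont=2.4495 → 2.4495 [wait]  ⇒ S*(1)=-
t_0: node(0,0) S=105.7400 payoff=0.0000 vs cont=5.0313 → 5.0313 [wait]  ⇒ S*(0)=-

price = 5.0313
boundary = - - - - - 47.1036 40.0698 47.1036 55.3721
tree:
5.0313
7.4691 2.4495
10.8316 3.9151 0.8896
15.2839 6.1384 1.5516 0.1823
20.8847 9.4019 2.6744 0.3523 0.0000
27.4864 13.9899 4.5421 0.6808 0.0000 0.0000
34.5202 20.0725 7.5672 1.3158 0.0000 0.0000 0.0000
40.5037 27.4864 12.2843 2.5429 0.0000 0.0000 0.0000 0.0000
45.5936 34.5202 19.2179 4.9145 0.0000 0.0000 0.0000 0.0000 0.0000
49.9236 40.5037 27.4864 9.4979 0.0000 0.0000 0.0000 0.0000 0.0000 0.0000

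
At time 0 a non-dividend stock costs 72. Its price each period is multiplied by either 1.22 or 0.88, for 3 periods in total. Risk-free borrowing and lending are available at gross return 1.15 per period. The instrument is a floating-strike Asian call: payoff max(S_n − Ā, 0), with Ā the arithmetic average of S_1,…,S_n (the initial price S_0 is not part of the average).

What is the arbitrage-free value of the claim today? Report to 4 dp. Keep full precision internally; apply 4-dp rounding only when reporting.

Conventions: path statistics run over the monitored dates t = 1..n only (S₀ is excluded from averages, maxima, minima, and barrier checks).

No-arbitrage gives p* = (R−d)/(u−d) = 0.7941: enumerate every path, weight its payoff by its p*-probability, and discount by R^3.
Enumerate all 2^3 = 8 price paths (U = up ×1.22, D = down ×0.88); each path with k up-moves has probability p*^k·(1−p*)^(3−k).
DDD: Ā=56.0609, payoff=0.0000, prob=0.008727
UDD: Ā=77.7208, payoff=0.0000, prob=0.033661
DUD: Ā=69.5608, payoff=0.0000, prob=0.033661
UUD: Ā=96.4366, payoff=0.0000, prob=0.129834
DDU: Ā=62.3800, payoff=5.6433, prob=0.033661
UDU: Ā=86.4814, payoff=7.8236, prob=0.129834
DUU: Ā=78.3214, payoff=15.9836, prob=0.129834
UUU: Ā=108.5820, payoff=22.1591, prob=0.500789
Price = Σ prob·payoff / R^3 = 14.377976 / 1.520875 = 9.4538

price = 9.4538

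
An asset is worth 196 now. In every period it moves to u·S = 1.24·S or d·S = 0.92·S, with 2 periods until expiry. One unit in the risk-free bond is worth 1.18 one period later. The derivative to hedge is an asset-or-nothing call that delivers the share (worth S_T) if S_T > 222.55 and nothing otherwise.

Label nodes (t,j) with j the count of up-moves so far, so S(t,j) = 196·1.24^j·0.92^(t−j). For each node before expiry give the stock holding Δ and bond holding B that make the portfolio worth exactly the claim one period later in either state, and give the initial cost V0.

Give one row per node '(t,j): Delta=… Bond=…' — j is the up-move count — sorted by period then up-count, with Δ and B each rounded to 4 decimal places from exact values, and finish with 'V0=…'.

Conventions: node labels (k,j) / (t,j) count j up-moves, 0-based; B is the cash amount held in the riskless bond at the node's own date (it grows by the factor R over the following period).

(0,0): Delta=1.4203 Bond=-86.5647
(1,0): Delta=3.8750 Bond=-544.7803
(1,1): Delta=1.0000 Bond=0.0000
V0=191.8114

No-arbitrage ⇒ martingale measure with p* = (R−d)/(u−d) = 0.8125.
At maturity the claim pays: V(2,0)=0.0000, V(2,1)=223.5968, V(2,2)=301.3696
Node (1,0) S=180.3200: V=(p*·223.5968+(1−p*)·0.0000)/1.18=153.9597; Δ=(223.5968−0.0000)/(223.5968−165.8944)=3.8750; B=V−Δ·S=-544.7803
Node (1,1) S=243.0400: V=(p*·301.3696+(1−p*)·223.5968)/1.18=243.0400; Δ=(301.3696−223.5968)/(301.3696−223.5968)=1.0000; B=V−Δ·S=0.0000
Node (0,0) S=196.0000: V=(p*·243.0400+(1−p*)·153.9597)/1.18=191.8114; Δ=(243.0400−153.9597)/(243.0400−180.3200)=1.4203; B=V−Δ·S=-86.5647
As a check, the time-0 holding Δ(0,0)·S0 + B(0,0) comes to 191.8114 — exactly V0.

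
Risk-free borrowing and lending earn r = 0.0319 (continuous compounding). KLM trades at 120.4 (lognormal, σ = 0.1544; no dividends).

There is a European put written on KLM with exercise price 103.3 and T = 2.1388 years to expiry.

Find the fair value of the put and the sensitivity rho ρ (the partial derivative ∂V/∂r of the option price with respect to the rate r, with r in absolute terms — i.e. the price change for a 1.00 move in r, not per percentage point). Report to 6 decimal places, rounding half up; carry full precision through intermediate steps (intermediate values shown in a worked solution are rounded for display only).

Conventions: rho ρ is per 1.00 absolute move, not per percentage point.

price = 2.095543
ρ = -39.786827

σ√T = 0.1544·√2.1388 = 0.225804
d₁ = (ln(S/K) + (r+σ²/2)T) / (σ√T) = (ln(120.4/103.3) + (0.0319+0.1544²/2)·2.1388) / 0.225804 = (0.153182 + 0.093722) / 0.225804 = 1.093441
d₂ = d₁ − σ√T = 1.093441 − 0.225804 = 0.867636
e^{−rT} = 0.934048
N(−d₁) = 0.137100,  N(−d₂) = 0.192797
Put price V = K·e^{−rT}·N(−d₂) − S·N(−d₁) = 18.602406 − 16.506864 = 2.095543
ρ = −K·T·e^{−rT}·N(−d₂) = -39.786827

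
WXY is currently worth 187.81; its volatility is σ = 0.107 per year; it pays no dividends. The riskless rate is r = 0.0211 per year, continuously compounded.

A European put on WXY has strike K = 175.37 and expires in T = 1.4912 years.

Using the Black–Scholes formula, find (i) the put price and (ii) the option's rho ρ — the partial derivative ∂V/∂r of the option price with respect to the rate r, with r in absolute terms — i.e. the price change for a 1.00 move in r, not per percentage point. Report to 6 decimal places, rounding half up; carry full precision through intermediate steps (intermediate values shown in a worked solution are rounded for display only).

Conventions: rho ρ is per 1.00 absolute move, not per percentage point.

price = 2.977973
ρ = -61.318311

σ√T = 0.107·√1.4912 = 0.130663
d₁ = (ln(S/K) + (r+σ²/2)T) / (σ√T) = (ln(187.81/175.37) + (0.0211+0.107²/2)·1.4912) / 0.130663 = (0.068533 + 0.040001) / 0.130663 = 0.830638
d₂ = d₁ − σ√T = 0.830638 − 0.130663 = 0.699976
e^{−rT} = 0.969026
N(−d₁) = 0.203089,  N(−d₂) = 0.241971
Put price V = K·e^{−rT}·N(−d₂) − S·N(−d₁) = 41.120112 − 38.142139 = 2.977973
ρ = −K·T·e^{−rT}·N(−d₂) = -61.318311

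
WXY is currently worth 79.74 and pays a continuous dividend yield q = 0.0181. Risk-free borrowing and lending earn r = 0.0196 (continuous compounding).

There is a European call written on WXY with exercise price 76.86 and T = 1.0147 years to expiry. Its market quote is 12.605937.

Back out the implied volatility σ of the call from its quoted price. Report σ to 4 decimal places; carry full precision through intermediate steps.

At σ = 0.3607 the Black–Scholes value reproduces the quote:
σ√T = 0.3607·√1.0147 = 0.363341
d₁ = (ln(S/K) + (r−q+σ²/2)T) / (σ√T) = (ln(79.74/76.86) + (0.0196−0.0181+0.3607²/2)·1.0147) / 0.363341 = (0.036786 + 0.067531) / 0.363341 = 0.287103
d₂ = d₁ − σ√T = 0.287103 − 0.363341 = -0.076239
e^{−rT} = 0.980308
e^{−qT} = 0.981802
N(d₁) = 0.612983,  N(d₂) = 0.469615
V = S·e^{−qT}·N(d₁) − K·e^{−rT}·N(d₂) = 47.989750 − 35.383814 = 12.605937 (the observed quote) — the price is monotone increasing in volatility, hence this σ is the only solution

sigma = 0.3607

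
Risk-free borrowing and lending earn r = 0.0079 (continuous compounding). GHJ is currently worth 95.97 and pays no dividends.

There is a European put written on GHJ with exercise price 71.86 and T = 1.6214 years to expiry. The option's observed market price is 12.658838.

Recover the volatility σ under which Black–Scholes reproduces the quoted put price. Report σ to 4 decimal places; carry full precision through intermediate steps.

sigma = 0.5592

At σ = 0.5592 the Black–Scholes value reproduces the quote:
σ√T = 0.5592·√1.6214 = 0.712053
d₁ = (ln(S/K) + (r+σ²/2)T) / (σ√T) = (ln(95.97/71.86) + (0.0079+0.5592²/2)·1.6214) / 0.712053 = (0.289316 + 0.266319) / 0.712053 = 0.780328
d₂ = d₁ − σ√T = 0.780328 − 0.712053 = 0.068275
e^{−rT} = 0.987273
N(−d₁) = 0.217599,  N(−d₂) = 0.472783
V = K·e^{−rT}·N(−d₂) − S·N(−d₁) = 33.541816 − 20.882977 = 12.658838 (equal to the quote); since ∂V/∂σ > 0 for all σ, the implied volatility is unique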